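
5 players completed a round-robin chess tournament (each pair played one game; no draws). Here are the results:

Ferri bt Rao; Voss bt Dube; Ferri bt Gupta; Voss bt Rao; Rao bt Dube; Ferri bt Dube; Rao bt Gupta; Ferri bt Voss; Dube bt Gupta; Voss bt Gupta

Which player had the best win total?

Win totals: Ferri 4, Dube 1, Gupta 0, Rao 2, Voss 3.
Ferri leads with 4 wins (next highest: 3).

Ferri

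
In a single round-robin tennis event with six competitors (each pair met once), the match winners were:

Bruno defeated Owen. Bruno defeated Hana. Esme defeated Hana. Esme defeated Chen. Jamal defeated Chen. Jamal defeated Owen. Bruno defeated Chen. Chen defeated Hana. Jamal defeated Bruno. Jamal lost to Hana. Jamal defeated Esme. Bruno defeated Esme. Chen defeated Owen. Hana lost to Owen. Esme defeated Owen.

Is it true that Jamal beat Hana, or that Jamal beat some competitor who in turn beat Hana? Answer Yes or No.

Yes

Jamal did not beat Hana directly.
Jamal beat Bruno, Chen, Esme, Owen. Of those, Bruno beat Hana.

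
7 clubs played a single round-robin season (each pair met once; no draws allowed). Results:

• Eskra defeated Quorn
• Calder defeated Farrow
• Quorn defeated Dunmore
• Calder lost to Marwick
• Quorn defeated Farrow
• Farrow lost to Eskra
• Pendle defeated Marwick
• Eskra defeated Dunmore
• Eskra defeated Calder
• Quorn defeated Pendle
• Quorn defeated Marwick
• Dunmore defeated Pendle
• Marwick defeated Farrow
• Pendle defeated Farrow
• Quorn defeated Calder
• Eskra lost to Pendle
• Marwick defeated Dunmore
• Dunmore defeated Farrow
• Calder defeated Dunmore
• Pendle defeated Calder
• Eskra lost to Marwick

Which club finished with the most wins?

Quorn

Win totals: Calder 2, Marwick 4, Dunmore 2, Pendle 4, Quorn 5, Eskra 4, Farrow 0.
Quorn leads with 5 wins (next highest: 4).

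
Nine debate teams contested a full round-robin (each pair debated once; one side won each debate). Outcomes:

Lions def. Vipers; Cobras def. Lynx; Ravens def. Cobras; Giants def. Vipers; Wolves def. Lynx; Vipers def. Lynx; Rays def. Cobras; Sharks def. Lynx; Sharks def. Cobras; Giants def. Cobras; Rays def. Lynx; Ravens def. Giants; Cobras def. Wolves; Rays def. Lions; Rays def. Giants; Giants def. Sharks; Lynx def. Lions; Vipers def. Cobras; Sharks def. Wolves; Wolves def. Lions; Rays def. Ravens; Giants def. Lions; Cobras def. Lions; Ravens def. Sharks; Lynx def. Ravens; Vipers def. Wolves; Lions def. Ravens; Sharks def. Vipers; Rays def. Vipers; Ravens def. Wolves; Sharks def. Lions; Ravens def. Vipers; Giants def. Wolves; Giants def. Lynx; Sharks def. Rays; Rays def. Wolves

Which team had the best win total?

Rays

Win totals: Ravens 5, Wolves 2, Cobras 3, Lynx 2, Rays 7, Sharks 6, Vipers 3, Giants 6, Lions 2.
Rays leads with 7 wins (next highest: 6).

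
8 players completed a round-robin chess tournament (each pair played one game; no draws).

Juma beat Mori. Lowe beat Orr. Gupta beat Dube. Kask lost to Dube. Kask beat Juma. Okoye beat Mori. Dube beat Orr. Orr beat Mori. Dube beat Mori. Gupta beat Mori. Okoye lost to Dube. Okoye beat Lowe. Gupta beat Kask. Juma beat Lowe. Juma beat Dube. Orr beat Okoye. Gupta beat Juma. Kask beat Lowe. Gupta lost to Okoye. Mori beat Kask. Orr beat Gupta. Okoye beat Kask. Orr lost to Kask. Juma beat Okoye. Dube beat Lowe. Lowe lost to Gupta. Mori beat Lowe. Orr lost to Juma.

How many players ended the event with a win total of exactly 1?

Win totals: Kask 3, Lowe 1, Juma 5, Orr 3, Mori 2, Okoye 4, Gupta 5, Dube 5.
Exactly 1: Lowe — 1 player.

1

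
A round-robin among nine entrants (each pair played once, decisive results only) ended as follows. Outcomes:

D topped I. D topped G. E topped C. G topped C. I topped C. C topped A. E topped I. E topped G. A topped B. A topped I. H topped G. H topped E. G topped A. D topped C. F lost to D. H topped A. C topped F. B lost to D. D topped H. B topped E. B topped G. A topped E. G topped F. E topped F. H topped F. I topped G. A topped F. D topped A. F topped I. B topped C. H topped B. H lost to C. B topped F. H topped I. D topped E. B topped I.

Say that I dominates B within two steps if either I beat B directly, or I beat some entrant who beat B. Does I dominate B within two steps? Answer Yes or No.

I did not beat B directly.
I beat C, G, but each of them lost to B. No two-step path.

No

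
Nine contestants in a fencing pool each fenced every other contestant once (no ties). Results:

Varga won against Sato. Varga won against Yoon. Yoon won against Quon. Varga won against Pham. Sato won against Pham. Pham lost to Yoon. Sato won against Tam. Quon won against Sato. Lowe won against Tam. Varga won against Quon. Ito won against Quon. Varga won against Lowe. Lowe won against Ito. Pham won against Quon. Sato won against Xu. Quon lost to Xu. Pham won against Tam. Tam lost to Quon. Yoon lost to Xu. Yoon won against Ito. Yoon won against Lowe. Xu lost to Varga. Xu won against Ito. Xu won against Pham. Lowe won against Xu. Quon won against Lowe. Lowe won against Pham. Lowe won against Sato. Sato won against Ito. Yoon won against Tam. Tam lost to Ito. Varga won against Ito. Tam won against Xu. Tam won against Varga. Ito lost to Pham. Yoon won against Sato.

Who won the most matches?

Win totals: Ito 2, Lowe 5, Quon 3, Varga 7, Sato 4, Tam 2, Pham 3, Xu 4, Yoon 6.
Varga leads with 7 wins (next highest: 6).

Varga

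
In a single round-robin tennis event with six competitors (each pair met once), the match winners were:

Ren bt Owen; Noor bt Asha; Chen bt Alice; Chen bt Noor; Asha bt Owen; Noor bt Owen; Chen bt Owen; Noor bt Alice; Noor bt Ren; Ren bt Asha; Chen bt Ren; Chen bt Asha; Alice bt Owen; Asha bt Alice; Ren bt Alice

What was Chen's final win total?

5

Chen's results: beat Noor, Alice, Owen, Asha, Ren; lost to no one.
That is 5 wins.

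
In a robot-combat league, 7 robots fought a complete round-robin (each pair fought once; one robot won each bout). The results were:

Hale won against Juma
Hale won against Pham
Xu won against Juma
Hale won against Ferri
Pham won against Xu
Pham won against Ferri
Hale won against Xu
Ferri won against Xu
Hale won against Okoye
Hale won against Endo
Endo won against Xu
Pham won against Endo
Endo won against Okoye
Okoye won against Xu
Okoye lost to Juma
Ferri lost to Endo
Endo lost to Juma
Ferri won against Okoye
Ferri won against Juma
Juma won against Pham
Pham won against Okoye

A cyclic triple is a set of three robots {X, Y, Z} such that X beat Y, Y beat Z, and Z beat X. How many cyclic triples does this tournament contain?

5

Win totals: Endo 3, Ferri 3, Hale 6, Xu 1, Okoye 1, Pham 4, Juma 3.
A robot with w wins dominates both others in C(w,2) triples; summing gives 3 + 3 + 15 + 0 + 0 + 6 + 3 = 30 transitive triples.
Total triples C(7,3) = 35, so cyclic triples = 35 − 30 = 5.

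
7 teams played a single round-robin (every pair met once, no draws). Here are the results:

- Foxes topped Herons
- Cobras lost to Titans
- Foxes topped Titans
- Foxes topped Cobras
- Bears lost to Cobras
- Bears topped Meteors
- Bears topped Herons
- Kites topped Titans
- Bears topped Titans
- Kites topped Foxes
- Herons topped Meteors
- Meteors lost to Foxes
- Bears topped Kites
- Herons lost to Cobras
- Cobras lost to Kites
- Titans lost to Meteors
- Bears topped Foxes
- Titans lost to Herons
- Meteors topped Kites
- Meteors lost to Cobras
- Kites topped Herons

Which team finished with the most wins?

Win totals: Herons 2, Kites 4, Titans 1, Bears 5, Cobras 3, Meteors 2, Foxes 4.
Bears leads with 5 wins (next highest: 4).

Bears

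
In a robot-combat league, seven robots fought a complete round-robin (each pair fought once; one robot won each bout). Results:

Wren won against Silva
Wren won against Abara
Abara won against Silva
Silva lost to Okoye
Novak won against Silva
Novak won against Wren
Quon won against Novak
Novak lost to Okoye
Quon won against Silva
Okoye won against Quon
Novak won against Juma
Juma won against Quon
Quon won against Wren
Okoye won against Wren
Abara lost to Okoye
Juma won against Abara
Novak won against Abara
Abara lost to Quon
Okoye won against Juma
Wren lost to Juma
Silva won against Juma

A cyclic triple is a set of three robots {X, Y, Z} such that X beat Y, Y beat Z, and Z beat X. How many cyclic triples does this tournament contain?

Win totals: Abara 1, Quon 4, Silva 1, Wren 2, Okoye 6, Juma 3, Novak 4.
A robot with w wins dominates both others in C(w,2) triples; summing gives 0 + 6 + 0 + 1 + 15 + 3 + 6 = 31 transitive triples.
Total triples C(7,3) = 35, so cyclic triples = 35 − 31 = 4.

4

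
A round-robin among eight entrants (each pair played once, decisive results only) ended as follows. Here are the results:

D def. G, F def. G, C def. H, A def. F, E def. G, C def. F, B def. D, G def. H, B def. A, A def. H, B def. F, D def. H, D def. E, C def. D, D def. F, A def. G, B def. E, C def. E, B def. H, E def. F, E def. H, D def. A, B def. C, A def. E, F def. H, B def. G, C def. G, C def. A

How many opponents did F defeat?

2

F's results: beat G, H; lost to A, B, C, D, E.
That is 2 wins.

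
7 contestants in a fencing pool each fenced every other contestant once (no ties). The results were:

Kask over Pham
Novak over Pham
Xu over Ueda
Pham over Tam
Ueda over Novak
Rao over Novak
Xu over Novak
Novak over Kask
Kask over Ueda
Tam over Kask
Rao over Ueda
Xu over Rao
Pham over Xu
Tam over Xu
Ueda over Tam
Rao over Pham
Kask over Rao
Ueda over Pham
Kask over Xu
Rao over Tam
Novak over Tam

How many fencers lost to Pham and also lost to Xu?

Pham beat: Tam, Xu.
Xu beat: Novak, Ueda, Rao.
No one was beaten by both.

0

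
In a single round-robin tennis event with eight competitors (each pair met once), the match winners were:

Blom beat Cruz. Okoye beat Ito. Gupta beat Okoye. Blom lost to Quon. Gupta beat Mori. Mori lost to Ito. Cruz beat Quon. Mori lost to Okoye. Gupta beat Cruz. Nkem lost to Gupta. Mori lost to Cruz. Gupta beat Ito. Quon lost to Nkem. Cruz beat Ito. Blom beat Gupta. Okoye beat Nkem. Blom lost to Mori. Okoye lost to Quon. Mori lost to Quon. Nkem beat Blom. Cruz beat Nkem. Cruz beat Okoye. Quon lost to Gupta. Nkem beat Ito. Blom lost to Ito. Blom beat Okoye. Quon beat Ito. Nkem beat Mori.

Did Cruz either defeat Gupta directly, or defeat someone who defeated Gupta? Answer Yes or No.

No

Cruz did not beat Gupta directly.
Cruz beat Mori, Quon, Nkem, Ito, Okoye, but each of them lost to Gupta. No two-step path.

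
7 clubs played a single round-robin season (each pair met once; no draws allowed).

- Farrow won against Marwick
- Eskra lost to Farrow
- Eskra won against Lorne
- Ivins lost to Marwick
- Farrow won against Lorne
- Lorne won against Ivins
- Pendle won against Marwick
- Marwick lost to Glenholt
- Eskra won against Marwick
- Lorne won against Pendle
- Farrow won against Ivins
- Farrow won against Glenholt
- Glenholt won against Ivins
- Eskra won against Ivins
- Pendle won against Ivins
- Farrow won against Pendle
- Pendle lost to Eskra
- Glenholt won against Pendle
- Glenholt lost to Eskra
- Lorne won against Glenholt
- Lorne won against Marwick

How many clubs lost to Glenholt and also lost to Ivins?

0

Glenholt beat: Ivins, Marwick, Pendle.
Ivins beat: no one.
No one was beaten by both.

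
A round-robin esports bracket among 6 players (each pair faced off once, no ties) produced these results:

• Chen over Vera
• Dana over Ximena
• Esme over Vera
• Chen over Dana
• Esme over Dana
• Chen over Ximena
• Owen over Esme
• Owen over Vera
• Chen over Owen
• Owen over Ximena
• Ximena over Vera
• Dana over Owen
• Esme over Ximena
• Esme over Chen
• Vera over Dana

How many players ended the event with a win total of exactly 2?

Win totals: Dana 2, Vera 1, Esme 4, Ximena 1, Owen 3, Chen 4.
Exactly 2: Dana — 1 player.

1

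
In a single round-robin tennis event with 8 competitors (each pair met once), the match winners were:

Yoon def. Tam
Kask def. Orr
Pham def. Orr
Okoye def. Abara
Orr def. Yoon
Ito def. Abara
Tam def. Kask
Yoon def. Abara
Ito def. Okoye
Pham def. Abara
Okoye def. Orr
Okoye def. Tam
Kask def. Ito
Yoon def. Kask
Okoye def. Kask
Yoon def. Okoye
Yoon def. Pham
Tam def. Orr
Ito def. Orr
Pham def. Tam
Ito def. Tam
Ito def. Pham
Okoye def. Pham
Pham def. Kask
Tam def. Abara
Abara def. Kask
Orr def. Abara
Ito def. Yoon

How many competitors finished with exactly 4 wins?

1

Win totals: Yoon 5, Ito 6, Okoye 5, Orr 2, Tam 3, Pham 4, Abara 1, Kask 2.
Exactly 4: Pham — 1 competitor.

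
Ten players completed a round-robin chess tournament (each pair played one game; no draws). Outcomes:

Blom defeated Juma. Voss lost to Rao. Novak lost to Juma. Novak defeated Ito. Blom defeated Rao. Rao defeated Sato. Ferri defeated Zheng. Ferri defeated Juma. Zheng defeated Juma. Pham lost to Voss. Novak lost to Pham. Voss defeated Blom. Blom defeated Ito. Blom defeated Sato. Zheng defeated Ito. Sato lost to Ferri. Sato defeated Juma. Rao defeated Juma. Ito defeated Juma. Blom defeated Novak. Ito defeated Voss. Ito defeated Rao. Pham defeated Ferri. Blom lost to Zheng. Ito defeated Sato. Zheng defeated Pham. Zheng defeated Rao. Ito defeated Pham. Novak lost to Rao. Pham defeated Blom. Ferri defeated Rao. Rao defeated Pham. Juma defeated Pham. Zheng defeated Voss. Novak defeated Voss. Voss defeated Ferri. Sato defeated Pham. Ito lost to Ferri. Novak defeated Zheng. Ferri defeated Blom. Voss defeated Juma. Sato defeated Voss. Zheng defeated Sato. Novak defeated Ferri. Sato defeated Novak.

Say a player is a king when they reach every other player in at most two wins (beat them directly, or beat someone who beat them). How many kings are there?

Ito cannot reach Zheng in two steps.
Voss reaches everyone (king).
Novak reaches everyone (king).
Blom reaches everyone (king).
Pham reaches everyone (king).
Ferri reaches everyone (king).
Juma cannot reach Rao, Sato in two steps.
Rao reaches everyone (king).
Sato cannot reach Rao in two steps.
Zheng reaches everyone (king).
Kings: Voss, Novak, Blom, Pham, Ferri, Rao, Zheng — 7.

7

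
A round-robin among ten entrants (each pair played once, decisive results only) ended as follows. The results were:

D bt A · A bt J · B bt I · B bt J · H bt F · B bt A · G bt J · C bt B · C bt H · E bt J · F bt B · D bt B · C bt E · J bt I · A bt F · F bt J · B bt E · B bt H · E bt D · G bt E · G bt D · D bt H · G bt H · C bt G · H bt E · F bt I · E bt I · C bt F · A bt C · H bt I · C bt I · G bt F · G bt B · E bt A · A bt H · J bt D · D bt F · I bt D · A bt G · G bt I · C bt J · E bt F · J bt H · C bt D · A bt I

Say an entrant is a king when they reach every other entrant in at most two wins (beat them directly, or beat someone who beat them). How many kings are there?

A reaches everyone (king).
B reaches everyone (king).
C reaches everyone (king).
D reaches everyone (king).
E reaches everyone (king).
F cannot reach C, G in two steps.
G cannot reach C in two steps.
H cannot reach C, G in two steps.
I cannot reach C, E, G, J in two steps.
J cannot reach C, G in two steps.
Kings: A, B, C, D, E — 5.

5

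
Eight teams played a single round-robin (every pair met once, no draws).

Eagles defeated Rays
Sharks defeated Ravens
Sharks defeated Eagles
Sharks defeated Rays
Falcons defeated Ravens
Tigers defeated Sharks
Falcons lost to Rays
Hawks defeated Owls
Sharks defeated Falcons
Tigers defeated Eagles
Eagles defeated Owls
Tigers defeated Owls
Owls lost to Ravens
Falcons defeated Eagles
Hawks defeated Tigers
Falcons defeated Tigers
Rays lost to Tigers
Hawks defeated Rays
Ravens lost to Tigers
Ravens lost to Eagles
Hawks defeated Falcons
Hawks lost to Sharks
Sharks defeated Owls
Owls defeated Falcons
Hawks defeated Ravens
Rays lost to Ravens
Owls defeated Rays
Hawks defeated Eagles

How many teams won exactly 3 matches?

Win totals: Sharks 6, Owls 2, Tigers 5, Falcons 3, Hawks 6, Eagles 3, Ravens 2, Rays 1.
Exactly 3: Falcons, Eagles — 2 teams.

2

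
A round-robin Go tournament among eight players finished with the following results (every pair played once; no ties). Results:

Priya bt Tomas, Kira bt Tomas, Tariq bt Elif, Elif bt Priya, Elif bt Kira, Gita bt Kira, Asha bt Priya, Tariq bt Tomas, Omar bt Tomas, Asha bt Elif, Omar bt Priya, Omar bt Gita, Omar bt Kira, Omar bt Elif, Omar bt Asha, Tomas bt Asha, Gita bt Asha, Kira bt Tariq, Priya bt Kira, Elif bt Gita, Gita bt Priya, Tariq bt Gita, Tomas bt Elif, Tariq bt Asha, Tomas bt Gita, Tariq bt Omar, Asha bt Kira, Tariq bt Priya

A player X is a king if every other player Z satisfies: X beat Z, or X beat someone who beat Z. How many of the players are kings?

3

Asha cannot reach Omar in two steps.
Tomas cannot reach Omar, Tariq in two steps.
Elif cannot reach Omar in two steps.
Gita cannot reach Omar in two steps.
Omar reaches everyone (king).
Priya cannot reach Omar in two steps.
Kira reaches everyone (king).
Tariq reaches everyone (king).
Kings: Omar, Kira, Tariq — 3.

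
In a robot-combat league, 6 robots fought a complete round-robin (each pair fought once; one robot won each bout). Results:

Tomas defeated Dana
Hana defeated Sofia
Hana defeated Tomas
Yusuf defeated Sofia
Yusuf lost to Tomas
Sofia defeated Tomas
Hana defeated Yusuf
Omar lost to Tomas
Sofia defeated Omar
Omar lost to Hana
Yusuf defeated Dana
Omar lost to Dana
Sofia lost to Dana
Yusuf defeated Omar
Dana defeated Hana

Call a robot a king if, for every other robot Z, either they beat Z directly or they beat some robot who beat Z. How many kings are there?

4

Tomas reaches everyone (king).
Dana reaches everyone (king).
Omar cannot reach Tomas, Dana, Sofia, Yusuf, Hana in two steps.
Sofia cannot reach Hana in two steps.
Yusuf reaches everyone (king).
Hana reaches everyone (king).
Kings: Tomas, Dana, Yusuf, Hana — 4.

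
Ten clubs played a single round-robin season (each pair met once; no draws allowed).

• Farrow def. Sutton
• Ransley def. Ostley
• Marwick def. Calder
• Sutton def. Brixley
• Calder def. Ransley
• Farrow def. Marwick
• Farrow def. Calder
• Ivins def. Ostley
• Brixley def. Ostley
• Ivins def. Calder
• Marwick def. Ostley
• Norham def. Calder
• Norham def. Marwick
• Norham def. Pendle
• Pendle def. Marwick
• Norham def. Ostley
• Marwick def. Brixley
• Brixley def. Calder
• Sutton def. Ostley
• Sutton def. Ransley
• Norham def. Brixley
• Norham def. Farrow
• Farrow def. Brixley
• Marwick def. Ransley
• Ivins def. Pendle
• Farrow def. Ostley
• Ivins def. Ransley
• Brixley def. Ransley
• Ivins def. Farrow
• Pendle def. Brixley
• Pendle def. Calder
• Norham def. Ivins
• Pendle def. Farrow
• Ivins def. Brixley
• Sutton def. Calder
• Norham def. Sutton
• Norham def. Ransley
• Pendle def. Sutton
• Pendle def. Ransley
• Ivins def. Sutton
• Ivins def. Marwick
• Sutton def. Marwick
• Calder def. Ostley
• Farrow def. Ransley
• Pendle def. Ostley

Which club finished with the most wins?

Norham

Win totals: Ransley 1, Ivins 8, Farrow 6, Brixley 3, Calder 2, Norham 9, Pendle 7, Ostley 0, Sutton 5, Marwick 4.
Norham leads with 9 wins (next highest: 8).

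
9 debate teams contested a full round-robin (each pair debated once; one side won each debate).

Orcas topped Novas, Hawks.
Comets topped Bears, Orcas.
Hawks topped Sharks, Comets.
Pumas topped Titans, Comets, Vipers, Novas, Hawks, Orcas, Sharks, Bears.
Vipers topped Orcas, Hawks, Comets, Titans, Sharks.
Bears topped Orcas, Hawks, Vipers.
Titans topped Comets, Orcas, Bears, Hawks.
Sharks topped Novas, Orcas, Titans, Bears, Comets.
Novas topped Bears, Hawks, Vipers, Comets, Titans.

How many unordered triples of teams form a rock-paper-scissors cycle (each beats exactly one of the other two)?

14

Win totals: Orcas 2, Titans 4, Vipers 5, Pumas 8, Bears 3, Comets 2, Hawks 2, Sharks 5, Novas 5.
A team with w wins dominates both others in C(w,2) triples; summing gives 1 + 6 + 10 + 28 + 3 + 1 + 1 + 10 + 10 = 70 transitive triples.
Total triples C(9,3) = 84, so cyclic triples = 84 − 70 = 14.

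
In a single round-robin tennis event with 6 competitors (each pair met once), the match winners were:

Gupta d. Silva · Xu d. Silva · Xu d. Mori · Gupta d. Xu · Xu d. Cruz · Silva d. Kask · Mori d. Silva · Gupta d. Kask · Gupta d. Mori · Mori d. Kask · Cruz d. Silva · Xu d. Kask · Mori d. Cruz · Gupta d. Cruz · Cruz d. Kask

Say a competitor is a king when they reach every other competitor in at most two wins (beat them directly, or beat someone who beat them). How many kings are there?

1

Mori cannot reach Xu, Gupta in two steps.
Cruz cannot reach Mori, Xu, Gupta in two steps.
Silva cannot reach Mori, Cruz, Xu, Gupta in two steps.
Xu cannot reach Gupta in two steps.
Gupta reaches everyone (king).
Kask cannot reach Mori, Cruz, Silva, Xu, Gupta in two steps.
Kings: Gupta — 1.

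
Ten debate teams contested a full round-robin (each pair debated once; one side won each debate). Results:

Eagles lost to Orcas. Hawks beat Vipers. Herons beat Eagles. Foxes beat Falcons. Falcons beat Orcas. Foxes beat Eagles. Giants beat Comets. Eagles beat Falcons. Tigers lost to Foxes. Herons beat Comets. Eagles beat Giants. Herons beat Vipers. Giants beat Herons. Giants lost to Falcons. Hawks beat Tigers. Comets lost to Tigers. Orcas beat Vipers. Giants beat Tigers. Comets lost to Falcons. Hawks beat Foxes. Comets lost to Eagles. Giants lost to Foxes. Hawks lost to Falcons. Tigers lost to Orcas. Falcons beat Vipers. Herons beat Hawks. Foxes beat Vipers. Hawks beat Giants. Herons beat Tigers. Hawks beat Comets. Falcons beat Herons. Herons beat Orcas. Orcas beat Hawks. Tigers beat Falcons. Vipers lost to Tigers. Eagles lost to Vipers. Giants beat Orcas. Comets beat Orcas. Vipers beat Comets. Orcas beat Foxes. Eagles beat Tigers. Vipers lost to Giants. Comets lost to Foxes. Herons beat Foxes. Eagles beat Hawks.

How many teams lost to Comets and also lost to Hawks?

0

Comets beat: Orcas.
Hawks beat: Tigers, Giants, Foxes, Comets, Vipers.
No one was beaten by both.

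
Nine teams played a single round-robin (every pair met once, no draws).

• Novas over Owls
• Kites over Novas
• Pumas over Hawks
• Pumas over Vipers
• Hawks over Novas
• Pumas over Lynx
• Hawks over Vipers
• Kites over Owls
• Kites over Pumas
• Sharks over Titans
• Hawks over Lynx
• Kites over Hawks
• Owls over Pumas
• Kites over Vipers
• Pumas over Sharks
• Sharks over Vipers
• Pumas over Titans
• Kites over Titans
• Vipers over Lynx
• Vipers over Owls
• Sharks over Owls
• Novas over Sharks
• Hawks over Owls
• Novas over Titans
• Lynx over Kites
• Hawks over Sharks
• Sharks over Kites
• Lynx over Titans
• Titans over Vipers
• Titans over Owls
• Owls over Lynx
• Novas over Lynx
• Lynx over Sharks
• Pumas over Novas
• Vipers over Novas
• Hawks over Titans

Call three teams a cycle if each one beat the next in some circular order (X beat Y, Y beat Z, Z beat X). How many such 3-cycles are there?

19

Win totals: Lynx 3, Titans 2, Novas 4, Kites 6, Vipers 3, Pumas 6, Owls 2, Sharks 4, Hawks 6.
A team with w wins dominates both others in C(w,2) triples; summing gives 3 + 1 + 6 + 15 + 3 + 15 + 1 + 6 + 15 = 65 transitive triples.
Total triples C(9,3) = 84, so cyclic triples = 84 − 65 = 19.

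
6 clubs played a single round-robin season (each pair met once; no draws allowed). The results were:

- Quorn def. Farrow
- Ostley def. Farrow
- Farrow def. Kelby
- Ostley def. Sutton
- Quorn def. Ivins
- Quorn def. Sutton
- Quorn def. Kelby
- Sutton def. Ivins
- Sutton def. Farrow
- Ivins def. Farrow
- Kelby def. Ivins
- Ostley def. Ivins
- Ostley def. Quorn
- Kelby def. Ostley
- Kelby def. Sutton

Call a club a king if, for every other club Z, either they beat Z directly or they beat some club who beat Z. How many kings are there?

Sutton cannot reach Quorn, Ostley in two steps.
Ivins cannot reach Sutton, Quorn, Ostley in two steps.
Kelby reaches everyone (king).
Quorn reaches everyone (king).
Farrow cannot reach Quorn in two steps.
Ostley reaches everyone (king).
Kings: Kelby, Quorn, Ostley — 3.

3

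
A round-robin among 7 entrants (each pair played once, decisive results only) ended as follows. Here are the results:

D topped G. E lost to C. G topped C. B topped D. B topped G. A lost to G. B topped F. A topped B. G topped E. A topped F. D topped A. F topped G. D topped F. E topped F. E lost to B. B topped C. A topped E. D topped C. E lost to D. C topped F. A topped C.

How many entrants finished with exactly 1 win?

Win totals: A 4, B 5, C 2, D 5, E 1, F 1, G 3.
Exactly 1: E, F — 2 entrants.

2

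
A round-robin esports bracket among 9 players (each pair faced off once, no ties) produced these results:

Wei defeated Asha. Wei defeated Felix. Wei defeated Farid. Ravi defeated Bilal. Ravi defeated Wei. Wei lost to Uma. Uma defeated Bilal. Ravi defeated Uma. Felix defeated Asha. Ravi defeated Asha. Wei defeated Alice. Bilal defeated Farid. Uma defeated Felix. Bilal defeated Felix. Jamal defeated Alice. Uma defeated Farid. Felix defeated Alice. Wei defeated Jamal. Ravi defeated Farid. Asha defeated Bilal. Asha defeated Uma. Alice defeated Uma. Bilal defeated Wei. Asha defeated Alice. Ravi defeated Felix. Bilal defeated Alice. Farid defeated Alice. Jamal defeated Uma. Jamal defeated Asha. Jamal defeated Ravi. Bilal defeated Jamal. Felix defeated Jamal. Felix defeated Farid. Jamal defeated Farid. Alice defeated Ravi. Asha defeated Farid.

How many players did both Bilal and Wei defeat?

4

Bilal beat: Farid, Alice, Felix, Jamal, Wei.
Wei beat: Farid, Alice, Felix, Asha, Jamal.
Both beat: Farid, Alice, Felix, Jamal — 4.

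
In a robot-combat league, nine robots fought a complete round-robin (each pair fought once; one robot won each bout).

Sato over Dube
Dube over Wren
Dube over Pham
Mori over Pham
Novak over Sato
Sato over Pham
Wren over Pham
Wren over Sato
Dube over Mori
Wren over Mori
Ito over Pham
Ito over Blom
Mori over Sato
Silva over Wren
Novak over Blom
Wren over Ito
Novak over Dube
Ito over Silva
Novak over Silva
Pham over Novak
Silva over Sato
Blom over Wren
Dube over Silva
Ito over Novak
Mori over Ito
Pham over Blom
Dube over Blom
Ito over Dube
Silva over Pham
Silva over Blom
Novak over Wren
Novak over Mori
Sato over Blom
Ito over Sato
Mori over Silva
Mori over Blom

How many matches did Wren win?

4

Wren's results: beat Ito, Pham, Sato, Mori; lost to Blom, Novak, Dube, Silva.
That is 4 wins.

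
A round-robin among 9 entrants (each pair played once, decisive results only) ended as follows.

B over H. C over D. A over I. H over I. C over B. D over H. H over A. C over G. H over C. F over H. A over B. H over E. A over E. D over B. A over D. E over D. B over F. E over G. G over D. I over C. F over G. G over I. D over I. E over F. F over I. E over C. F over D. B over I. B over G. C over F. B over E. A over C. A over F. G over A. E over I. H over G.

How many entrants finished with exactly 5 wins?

Win totals: A 6, B 5, C 4, D 3, E 5, F 4, G 3, H 5, I 1.
Exactly 5: B, E, H — 3 entrants.

3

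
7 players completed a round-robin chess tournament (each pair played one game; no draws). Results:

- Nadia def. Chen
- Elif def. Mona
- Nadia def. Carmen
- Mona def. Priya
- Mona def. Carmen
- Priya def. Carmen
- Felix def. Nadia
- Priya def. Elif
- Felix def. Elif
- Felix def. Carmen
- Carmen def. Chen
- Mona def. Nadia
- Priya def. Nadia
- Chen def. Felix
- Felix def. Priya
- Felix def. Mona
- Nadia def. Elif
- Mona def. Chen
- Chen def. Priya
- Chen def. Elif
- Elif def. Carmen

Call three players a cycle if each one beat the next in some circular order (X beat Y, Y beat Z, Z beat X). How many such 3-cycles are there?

9

Win totals: Felix 5, Mona 4, Priya 3, Chen 3, Elif 2, Nadia 3, Carmen 1.
A player with w wins dominates both others in C(w,2) triples; summing gives 10 + 6 + 3 + 3 + 1 + 3 + 0 = 26 transitive triples.
Total triples C(7,3) = 35, so cyclic triples = 35 − 26 = 9.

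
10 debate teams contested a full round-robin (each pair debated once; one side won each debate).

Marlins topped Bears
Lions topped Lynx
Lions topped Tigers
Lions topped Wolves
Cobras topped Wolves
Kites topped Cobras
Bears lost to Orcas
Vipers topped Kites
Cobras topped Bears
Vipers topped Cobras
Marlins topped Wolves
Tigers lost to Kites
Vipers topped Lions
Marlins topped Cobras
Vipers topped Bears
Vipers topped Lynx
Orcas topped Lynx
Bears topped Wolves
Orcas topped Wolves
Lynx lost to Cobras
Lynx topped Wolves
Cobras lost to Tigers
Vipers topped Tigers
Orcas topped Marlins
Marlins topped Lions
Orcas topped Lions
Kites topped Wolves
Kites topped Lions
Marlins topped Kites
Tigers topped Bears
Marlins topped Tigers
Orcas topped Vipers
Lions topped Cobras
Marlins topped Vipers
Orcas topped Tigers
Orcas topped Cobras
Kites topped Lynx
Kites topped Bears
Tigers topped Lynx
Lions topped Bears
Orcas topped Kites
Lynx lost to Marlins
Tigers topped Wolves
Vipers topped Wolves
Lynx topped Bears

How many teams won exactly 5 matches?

1

Win totals: Vipers 7, Kites 6, Lions 5, Lynx 2, Orcas 9, Bears 1, Cobras 3, Tigers 4, Marlins 8, Wolves 0.
Exactly 5: Lions — 1 team.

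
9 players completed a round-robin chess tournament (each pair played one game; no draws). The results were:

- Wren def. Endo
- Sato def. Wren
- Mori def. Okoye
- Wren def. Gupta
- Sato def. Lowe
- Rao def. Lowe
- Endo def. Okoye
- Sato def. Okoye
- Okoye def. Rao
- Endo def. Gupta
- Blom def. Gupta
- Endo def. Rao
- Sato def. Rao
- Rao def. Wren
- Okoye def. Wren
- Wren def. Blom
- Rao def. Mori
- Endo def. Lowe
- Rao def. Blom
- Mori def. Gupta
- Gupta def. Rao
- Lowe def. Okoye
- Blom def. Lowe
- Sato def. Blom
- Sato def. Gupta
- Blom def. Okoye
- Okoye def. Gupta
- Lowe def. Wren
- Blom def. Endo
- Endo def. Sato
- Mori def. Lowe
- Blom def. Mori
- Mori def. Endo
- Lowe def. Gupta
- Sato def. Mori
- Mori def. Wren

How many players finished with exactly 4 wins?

1

Win totals: Rao 4, Mori 5, Lowe 3, Sato 7, Endo 5, Okoye 3, Blom 5, Gupta 1, Wren 3.
Exactly 4: Rao — 1 player.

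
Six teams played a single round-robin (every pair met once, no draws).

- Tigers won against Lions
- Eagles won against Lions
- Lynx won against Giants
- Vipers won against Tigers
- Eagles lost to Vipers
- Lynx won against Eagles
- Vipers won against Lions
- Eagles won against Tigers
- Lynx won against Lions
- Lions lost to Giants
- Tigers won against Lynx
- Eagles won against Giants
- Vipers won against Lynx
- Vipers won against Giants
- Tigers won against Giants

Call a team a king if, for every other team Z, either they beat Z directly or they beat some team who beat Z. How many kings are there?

1

Giants cannot reach Lynx, Tigers, Vipers, Eagles in two steps.
Lions cannot reach Giants, Lynx, Tigers, Vipers, Eagles in two steps.
Lynx cannot reach Vipers in two steps.
Tigers cannot reach Vipers in two steps.
Vipers reaches everyone (king).
Eagles cannot reach Vipers in two steps.
Kings: Vipers — 1.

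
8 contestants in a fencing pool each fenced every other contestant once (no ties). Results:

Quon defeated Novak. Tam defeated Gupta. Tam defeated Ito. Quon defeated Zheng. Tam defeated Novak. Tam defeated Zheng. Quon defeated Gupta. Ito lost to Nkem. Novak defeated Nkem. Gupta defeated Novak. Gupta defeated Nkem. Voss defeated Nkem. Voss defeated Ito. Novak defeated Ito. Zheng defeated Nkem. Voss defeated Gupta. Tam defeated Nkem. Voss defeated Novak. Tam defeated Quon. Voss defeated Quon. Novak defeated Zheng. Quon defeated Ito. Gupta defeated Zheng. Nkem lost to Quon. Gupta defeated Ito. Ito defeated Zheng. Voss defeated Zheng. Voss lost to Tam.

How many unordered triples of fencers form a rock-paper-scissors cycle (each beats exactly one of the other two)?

Win totals: Tam 7, Zheng 1, Ito 1, Novak 3, Gupta 4, Nkem 1, Voss 6, Quon 5.
A fencer with w wins dominates both others in C(w,2) triples; summing gives 21 + 0 + 0 + 3 + 6 + 0 + 15 + 10 = 55 transitive triples.
Total triples C(8,3) = 56, so cyclic triples = 56 − 55 = 1.

1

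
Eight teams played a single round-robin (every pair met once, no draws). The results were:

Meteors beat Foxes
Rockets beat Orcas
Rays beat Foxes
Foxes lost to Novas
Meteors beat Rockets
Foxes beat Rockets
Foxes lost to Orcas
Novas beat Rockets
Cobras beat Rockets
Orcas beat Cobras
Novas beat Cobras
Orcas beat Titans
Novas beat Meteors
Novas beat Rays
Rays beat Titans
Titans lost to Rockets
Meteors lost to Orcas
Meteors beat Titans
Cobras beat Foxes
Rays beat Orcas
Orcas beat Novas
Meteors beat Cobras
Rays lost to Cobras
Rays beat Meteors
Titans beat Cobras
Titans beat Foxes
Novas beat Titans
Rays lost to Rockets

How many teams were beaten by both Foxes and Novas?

1

Foxes beat: Rockets.
Novas beat: Cobras, Foxes, Rockets, Meteors, Titans, Rays.
Both beat: Rockets — 1.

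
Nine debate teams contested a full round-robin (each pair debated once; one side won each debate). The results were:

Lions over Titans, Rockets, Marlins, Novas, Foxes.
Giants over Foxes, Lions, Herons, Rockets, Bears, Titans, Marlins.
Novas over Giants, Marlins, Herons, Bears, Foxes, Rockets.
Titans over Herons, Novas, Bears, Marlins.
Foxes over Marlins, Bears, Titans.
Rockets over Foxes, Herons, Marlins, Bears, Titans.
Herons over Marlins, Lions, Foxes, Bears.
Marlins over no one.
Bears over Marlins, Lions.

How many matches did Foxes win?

3

Foxes' results: beat Titans, Bears, Marlins; lost to Rockets, Lions, Novas, Herons, Giants.
That is 3 wins.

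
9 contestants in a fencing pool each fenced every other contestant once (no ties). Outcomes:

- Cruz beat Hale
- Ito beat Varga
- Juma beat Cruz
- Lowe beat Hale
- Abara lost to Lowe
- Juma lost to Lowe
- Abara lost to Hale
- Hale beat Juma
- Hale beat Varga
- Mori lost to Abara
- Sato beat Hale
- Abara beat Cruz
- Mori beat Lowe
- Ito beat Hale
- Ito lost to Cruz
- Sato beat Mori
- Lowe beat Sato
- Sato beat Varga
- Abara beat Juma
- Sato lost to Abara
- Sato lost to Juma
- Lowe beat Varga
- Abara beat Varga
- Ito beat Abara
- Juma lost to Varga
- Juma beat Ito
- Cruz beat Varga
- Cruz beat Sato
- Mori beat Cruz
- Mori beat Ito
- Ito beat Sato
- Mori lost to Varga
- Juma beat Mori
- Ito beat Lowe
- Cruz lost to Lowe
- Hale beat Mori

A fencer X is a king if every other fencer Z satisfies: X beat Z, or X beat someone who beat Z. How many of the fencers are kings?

Sato reaches everyone (king).
Ito reaches everyone (king).
Hale reaches everyone (king).
Cruz reaches everyone (king).
Mori reaches everyone (king).
Varga cannot reach Hale, Abara in two steps.
Abara reaches everyone (king).
Lowe reaches everyone (king).
Juma reaches everyone (king).
Kings: Sato, Ito, Hale, Cruz, Mori, Abara, Lowe, Juma — 8.

8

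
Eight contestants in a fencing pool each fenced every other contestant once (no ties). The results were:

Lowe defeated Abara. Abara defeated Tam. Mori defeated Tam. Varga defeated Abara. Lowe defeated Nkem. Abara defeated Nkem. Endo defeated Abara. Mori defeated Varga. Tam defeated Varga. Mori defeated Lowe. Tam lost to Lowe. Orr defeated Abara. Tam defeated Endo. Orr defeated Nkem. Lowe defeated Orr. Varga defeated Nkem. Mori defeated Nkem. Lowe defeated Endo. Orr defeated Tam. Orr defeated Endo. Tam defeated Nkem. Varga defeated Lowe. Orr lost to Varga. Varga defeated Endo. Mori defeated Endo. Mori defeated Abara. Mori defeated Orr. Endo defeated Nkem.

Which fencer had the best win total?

Win totals: Abara 2, Tam 3, Endo 2, Mori 7, Lowe 5, Orr 4, Nkem 0, Varga 5.
Mori leads with 7 wins (next highest: 5).

Mori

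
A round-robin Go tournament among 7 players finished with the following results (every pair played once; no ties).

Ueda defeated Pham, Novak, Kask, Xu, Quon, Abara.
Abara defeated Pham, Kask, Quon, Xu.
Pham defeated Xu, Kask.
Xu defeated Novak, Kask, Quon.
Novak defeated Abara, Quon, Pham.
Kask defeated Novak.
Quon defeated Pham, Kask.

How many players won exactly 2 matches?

Win totals: Novak 3, Kask 1, Abara 4, Quon 2, Ueda 6, Pham 2, Xu 3.
Exactly 2: Quon, Pham — 2 players.

2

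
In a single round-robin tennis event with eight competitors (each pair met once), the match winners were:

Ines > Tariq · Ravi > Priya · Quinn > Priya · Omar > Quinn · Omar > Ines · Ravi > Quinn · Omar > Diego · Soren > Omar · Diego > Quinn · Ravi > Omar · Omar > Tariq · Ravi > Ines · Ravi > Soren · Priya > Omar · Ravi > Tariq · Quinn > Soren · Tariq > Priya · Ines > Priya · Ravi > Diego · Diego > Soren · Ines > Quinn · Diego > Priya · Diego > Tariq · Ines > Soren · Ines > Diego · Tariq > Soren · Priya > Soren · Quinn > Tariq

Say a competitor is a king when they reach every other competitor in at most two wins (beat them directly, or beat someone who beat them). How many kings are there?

Priya cannot reach Ravi in two steps.
Soren cannot reach Priya, Ravi in two steps.
Ines cannot reach Ravi in two steps.
Ravi reaches everyone (king).
Tariq cannot reach Ines, Ravi, Diego, Quinn in two steps.
Omar cannot reach Ravi in two steps.
Diego cannot reach Ines, Ravi in two steps.
Quinn cannot reach Ines, Ravi, Diego in two steps.
Kings: Ravi — 1.

1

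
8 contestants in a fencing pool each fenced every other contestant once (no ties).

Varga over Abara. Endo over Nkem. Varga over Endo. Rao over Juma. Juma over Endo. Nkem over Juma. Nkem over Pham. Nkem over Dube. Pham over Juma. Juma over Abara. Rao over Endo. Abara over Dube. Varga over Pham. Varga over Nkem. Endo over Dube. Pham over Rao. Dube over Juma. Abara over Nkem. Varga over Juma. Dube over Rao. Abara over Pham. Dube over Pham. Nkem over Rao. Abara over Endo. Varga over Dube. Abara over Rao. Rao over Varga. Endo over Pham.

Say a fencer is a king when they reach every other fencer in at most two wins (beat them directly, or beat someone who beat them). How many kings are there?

Varga reaches everyone (king).
Nkem reaches everyone (king).
Abara reaches everyone (king).
Dube cannot reach Nkem in two steps.
Rao reaches everyone (king).
Juma cannot reach Varga in two steps.
Endo cannot reach Varga, Abara in two steps.
Pham cannot reach Nkem, Dube in two steps.
Kings: Varga, Nkem, Abara, Rao — 4.

4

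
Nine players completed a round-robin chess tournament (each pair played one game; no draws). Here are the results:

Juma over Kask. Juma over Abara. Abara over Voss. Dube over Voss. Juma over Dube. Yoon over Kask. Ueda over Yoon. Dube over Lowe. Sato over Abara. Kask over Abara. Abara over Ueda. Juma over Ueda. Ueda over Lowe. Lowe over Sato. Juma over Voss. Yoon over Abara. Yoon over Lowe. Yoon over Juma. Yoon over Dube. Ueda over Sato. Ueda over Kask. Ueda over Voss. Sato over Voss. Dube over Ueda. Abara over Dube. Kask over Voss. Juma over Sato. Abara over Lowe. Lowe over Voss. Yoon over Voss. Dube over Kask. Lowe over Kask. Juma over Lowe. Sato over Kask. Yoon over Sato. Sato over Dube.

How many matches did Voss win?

Voss' results: beat no one; lost to Dube, Ueda, Juma, Sato, Kask, Abara, Lowe, Yoon.
That is 0 wins.

0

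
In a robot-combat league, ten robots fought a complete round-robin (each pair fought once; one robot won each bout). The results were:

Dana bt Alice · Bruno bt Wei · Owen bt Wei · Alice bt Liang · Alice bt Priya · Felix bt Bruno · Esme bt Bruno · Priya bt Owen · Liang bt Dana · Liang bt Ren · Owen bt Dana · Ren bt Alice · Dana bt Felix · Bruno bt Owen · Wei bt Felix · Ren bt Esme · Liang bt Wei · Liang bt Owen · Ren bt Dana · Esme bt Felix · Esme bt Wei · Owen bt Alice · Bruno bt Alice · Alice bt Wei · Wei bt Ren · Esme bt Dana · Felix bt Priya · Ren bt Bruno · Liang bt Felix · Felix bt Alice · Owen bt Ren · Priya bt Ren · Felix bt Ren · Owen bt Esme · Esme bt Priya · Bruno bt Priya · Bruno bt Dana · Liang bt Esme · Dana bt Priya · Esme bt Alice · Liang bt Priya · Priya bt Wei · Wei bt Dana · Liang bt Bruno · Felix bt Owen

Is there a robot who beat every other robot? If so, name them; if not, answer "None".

Highest win total is Liang with 8 (out of 9 possible).
Liang lost to Alice, so no robot went undefeated.

None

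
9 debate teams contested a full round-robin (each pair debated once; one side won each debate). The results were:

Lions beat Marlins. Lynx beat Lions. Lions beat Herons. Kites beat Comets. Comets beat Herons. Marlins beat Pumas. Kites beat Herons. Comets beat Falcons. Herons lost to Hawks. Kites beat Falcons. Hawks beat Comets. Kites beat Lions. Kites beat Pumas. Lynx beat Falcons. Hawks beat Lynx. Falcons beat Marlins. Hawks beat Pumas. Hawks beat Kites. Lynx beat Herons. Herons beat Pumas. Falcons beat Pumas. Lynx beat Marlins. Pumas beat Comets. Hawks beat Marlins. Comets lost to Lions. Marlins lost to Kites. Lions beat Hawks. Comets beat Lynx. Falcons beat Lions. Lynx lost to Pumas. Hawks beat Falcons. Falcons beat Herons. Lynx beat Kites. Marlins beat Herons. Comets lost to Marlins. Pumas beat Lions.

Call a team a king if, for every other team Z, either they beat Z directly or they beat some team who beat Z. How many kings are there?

5

Kites reaches everyone (king).
Marlins cannot reach Kites, Hawks in two steps.
Herons cannot reach Kites, Marlins, Falcons, Hawks in two steps.
Falcons cannot reach Kites in two steps.
Lions reaches everyone (king).
Hawks reaches everyone (king).
Lynx reaches everyone (king).
Pumas reaches everyone (king).
Comets cannot reach Hawks in two steps.
Kings: Kites, Lions, Hawks, Lynx, Pumas — 5.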